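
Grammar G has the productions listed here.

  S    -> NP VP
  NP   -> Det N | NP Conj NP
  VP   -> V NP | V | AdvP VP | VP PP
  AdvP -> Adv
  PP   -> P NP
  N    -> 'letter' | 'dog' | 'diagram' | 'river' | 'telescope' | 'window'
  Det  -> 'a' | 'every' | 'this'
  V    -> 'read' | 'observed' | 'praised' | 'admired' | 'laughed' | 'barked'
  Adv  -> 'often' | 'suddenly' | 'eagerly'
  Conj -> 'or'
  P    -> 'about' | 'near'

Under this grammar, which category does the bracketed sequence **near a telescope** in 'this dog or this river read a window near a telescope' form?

PP

[S [NP [NP [Det this] [N dog]] [Conj or] [NP [Det this] [N river]]] [VP [VP [V read] [NP [Det a] [N window]]] [PP [P near] [NP [Det a] [N telescope]]]]]
The span 'near a telescope' is the PP node built by PP → P NP.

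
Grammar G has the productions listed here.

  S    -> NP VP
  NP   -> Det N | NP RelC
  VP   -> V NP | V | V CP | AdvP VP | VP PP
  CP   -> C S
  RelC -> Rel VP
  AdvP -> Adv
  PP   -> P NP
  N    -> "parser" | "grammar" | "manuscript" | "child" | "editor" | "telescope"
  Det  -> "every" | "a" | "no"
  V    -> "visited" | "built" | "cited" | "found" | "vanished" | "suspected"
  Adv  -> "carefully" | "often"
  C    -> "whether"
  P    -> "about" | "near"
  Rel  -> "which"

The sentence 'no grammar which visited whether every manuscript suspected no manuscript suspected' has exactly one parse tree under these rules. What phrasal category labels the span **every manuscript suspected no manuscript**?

[S [NP [NP [Det no] [N grammar]] [RelC [Rel which] [VP [V visited] [CP [C whether] [S [NP [Det every] [N manuscript]] [VP [V suspected] [NP [Det no] [N manuscript]]]]]]]] [VP [V suspected]]]
The span 'every manuscript suspected no manuscript' is the S node built by S → NP VP.

S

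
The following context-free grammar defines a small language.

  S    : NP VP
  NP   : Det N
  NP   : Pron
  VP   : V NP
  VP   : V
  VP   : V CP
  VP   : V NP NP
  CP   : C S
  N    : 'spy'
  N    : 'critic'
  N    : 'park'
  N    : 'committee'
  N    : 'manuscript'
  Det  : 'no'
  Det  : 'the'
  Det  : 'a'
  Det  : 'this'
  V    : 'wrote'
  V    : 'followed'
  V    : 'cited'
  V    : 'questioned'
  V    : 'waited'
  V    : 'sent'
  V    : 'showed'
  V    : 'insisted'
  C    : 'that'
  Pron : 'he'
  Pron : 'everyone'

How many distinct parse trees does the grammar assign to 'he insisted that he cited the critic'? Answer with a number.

[S [NP [Pron he]] [VP [V insisted] [CP [C that] [S [NP [Pron he]] [VP [V cited] [NP [Det the] [N critic]]]]]]]
No rule offers an alternative attachment or grouping for any span, so this is the only derivation.

1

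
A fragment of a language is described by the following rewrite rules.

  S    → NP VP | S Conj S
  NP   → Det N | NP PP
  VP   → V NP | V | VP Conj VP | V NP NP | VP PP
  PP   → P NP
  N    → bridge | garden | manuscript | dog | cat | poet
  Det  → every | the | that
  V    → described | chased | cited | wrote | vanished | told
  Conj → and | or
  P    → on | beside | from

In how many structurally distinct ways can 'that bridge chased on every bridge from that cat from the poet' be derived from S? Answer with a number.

5

Two of the 5 distinct bracketings:
[S [NP [Det that] [N bridge]] [VP [VP [V chased]] [PP [P on] [NP [NP [Det every] [N bridge]] [PP [P from] [NP [NP [Det that] [N cat]] [PP [P from] [NP [Det the] [N poet]]]]]]]]]
[S [NP [Det that] [N bridge]] [VP [VP [V chased]] [PP [P on] [NP [NP [NP [Det every] [N bridge]] [PP [P from] [NP [Det that] [N cat]]]] [PP [P from] [NP [Det the] [N poet]]]]]]]
The trees differ in how a recursive rule is bracketed over the same span.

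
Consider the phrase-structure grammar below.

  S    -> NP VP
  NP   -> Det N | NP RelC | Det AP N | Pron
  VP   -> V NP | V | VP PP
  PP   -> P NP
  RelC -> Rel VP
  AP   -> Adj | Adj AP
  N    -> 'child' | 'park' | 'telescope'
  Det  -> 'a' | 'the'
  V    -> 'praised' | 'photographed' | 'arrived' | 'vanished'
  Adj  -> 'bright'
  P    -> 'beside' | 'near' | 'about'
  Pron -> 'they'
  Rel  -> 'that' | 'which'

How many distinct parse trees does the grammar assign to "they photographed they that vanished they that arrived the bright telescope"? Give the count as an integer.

The two bracketings:
[S [NP [Pron they]] [VP [V photographed] [NP [NP [Pron they]] [RelC [Rel that] [VP [V vanished] [NP [NP [Pron they]] [RelC [Rel that] [VP [V arrived] [NP [Det the] [AP [Adj bright]] [N telescope]]]]]]]]]]
[S [NP [Pron they]] [VP [V photographed] [NP [NP [NP [Pron they]] [RelC [Rel that] [VP [V vanished] [NP [Pron they]]]]] [RelC [Rel that] [VP [V arrived] [NP [Det the] [AP [Adj bright]] [N telescope]]]]]]]
The trees differ in how a recursive rule is bracketed over the same span.

2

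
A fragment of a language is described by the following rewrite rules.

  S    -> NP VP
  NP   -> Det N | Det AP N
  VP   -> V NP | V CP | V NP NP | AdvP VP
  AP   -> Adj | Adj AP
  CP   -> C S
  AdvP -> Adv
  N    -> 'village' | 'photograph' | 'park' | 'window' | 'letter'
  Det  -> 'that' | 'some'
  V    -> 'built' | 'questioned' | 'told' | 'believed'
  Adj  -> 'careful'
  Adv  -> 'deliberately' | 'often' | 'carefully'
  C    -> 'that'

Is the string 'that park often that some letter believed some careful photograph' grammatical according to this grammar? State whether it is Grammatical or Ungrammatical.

An Adv word can never sit immediately before a C/Det word in any string this grammar generates, so the substring 'often that' rules out a derivation.

Ungrammatical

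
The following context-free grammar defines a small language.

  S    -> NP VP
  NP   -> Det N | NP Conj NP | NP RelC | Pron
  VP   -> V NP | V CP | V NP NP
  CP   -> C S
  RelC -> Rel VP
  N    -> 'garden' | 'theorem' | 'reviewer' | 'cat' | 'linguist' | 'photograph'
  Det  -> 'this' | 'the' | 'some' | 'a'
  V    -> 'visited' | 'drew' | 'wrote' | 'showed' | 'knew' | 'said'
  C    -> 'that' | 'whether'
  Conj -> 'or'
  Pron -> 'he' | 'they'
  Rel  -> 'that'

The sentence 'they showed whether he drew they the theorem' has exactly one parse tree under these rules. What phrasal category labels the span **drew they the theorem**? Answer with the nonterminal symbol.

[S [NP [Pron they]] [VP [V showed] [CP [C whether] [S [NP [Pron he]] [VP [V drew] [NP [Pron they]] [NP [Det the] [N theorem]]]]]]]
The span 'drew they the theorem' is the VP node built by VP → V NP NP.

VP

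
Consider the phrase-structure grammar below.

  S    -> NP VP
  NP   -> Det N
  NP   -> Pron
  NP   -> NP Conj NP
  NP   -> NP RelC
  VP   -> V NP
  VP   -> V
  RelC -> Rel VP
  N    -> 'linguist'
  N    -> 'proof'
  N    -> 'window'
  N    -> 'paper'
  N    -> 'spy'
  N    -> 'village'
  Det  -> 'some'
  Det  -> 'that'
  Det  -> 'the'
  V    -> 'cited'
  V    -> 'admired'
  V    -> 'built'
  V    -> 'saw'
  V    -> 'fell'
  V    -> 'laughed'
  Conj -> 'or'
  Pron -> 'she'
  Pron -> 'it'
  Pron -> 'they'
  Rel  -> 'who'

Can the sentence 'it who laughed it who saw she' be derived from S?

For S → NP VP, every NP-prefix leaves a non-VP remainder: after 'it' the remainder is not a VP; after 'it who laughed' the remainder is not a VP; after 'it who laughed it' the remainder is not a VP (and 1 more).

Ungrammatical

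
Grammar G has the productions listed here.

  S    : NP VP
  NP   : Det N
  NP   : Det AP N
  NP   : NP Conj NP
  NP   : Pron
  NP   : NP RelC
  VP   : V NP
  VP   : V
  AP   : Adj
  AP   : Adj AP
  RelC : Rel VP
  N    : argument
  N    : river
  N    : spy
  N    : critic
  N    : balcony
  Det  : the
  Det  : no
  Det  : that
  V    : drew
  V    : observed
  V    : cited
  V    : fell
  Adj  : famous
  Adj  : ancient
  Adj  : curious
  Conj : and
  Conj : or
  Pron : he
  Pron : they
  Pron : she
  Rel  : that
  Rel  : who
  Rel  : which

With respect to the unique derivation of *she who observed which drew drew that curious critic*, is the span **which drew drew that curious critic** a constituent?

No

[S [NP [NP [NP [Pron she]] [RelC [Rel who] [VP [V observed]]]] [RelC [Rel which] [VP [V drew]]]] [VP [V drew] [NP [Det that] [AP [Adj curious]] [N critic]]]]
The smallest constituent containing 'which drew drew that curious critic' is the S spanning 'she who observed which drew drew that curious critic'; no single node in the tree dominates exactly the given words.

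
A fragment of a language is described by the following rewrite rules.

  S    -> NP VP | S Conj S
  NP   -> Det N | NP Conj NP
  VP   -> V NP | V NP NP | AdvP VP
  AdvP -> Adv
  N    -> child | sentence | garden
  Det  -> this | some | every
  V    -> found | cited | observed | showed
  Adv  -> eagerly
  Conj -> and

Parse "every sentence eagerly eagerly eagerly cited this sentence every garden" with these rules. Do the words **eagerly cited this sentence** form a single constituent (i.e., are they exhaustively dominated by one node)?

[S [NP [Det every] [N sentence]] [VP [AdvP [Adv eagerly]] [VP [AdvP [Adv eagerly]] [VP [AdvP [Adv eagerly]] [VP [V cited] [NP [Det this] [N sentence]] [NP [Det every] [N garden]]]]]]]
The smallest constituent containing 'eagerly cited this sentence' is the VP spanning 'eagerly cited this sentence every garden'; no single node in the tree dominates exactly the given words.

No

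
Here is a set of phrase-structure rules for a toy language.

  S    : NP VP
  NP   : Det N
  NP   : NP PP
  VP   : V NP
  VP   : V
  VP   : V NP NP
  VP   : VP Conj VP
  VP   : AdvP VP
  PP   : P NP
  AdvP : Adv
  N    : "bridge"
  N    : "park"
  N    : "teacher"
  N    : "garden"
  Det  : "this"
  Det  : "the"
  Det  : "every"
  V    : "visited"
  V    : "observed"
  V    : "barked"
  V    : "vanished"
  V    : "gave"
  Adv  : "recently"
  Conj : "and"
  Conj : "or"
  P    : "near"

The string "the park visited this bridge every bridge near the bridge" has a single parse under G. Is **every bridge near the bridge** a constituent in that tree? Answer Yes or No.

[S [NP [Det the] [N park]] [VP [V visited] [NP [Det this] [N bridge]] [NP [NP [Det every] [N bridge]] [PP [P near] [NP [Det the] [N bridge]]]]]]
The words 'every bridge near the bridge' are exhaustively dominated by a single NP node (built by NP → NP PP), so they form a constituent.

Yes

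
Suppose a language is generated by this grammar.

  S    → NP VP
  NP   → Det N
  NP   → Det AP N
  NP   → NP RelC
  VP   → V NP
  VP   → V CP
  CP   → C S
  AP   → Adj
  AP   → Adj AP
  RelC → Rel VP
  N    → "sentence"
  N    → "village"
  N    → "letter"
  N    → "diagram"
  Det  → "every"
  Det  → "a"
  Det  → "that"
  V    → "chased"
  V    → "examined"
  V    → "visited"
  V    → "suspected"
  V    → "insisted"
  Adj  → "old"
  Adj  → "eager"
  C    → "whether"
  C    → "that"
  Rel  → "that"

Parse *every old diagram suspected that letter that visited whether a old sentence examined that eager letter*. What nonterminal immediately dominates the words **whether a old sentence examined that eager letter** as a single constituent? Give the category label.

CP

S
  NP
    Det: every
    AP
      Adj: old
    N: diagram
  VP
    V: suspected
    NP
      NP
        Det: that
        N: letter
      RelC
        Rel: that
        VP
          V: visited
          CP
            C: whether
            S
              NP
                Det: a
                AP
                  Adj: old
                N: sentence
              VP
                V: examined
                NP
                  Det: that
                  AP
                    Adj: eager
                  N: letter
The span 'whether a old sentence examined that eager letter' is the CP node built by CP → C S.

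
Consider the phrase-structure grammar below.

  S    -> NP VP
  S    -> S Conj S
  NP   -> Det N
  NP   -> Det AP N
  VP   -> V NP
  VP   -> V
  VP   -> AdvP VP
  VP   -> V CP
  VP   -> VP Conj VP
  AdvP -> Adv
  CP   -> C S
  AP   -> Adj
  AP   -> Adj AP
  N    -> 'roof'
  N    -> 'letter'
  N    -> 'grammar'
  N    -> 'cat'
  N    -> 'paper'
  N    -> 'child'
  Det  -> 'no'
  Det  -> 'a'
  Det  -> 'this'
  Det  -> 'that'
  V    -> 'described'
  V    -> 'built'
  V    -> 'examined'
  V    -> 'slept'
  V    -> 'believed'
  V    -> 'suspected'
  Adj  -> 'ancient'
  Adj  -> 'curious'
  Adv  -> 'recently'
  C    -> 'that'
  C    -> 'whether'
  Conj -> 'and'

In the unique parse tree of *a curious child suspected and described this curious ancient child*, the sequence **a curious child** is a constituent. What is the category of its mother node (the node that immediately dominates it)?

S
  NP
    Det: a
    AP
      Adj: curious
    N: child
  VP
    VP
      V: suspected
    Conj: and
    VP
      V: described
      NP
        Det: this
        AP
          Adj: curious
          AP
            Adj: ancient
        N: child
The span 'a curious child' is the NP node built by NP → Det AP N.
Its mother is the S built by S → NP VP.

S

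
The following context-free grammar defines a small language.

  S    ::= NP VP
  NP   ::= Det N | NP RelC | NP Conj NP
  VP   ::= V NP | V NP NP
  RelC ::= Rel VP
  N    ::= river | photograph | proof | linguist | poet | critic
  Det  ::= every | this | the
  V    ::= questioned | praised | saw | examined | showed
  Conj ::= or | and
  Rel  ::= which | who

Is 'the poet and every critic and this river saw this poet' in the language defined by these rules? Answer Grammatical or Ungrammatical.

Grammatical

S
  NP
    NP
      Det: the
      N: poet
    Conj: and
    NP
      NP
        Det: every
        N: critic
      Conj: and
      NP
        Det: this
        N: river
  VP
    V: saw
    NP
      Det: this
      N: poet
The bracketing above is licensed at every node by one of the given productions, with S at the root.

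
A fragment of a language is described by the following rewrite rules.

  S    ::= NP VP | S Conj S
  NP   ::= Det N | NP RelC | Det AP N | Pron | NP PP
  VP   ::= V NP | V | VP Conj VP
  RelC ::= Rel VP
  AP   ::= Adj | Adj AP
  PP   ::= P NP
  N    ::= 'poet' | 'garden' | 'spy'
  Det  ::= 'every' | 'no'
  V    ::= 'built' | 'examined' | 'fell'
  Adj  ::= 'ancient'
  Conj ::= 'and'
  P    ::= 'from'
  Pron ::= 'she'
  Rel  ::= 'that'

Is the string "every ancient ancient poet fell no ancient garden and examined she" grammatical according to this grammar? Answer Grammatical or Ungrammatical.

S
  NP
    Det: every
    AP
      Adj: ancient
      AP
        Adj: ancient
    N: poet
  VP
    VP
      V: fell
      NP
        Det: no
        AP
          Adj: ancient
        N: garden
    Conj: and
    VP
      V: examined
      NP
        Pron: she
The bracketing above is licensed at every node by one of the given productions, with S at the root.

Grammatical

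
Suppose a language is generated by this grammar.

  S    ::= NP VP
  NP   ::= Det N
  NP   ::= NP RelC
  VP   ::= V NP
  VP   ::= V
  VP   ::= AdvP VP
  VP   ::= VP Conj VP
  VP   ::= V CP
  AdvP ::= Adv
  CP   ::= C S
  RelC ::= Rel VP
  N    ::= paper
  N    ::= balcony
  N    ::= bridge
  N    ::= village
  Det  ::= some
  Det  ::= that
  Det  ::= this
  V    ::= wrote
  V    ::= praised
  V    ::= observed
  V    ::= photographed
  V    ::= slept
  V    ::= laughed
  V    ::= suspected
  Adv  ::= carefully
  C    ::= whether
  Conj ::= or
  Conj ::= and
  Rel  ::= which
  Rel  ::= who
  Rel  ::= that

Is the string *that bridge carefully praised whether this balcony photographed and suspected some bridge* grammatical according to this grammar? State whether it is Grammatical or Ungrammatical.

[S [NP [Det that] [N bridge]] [VP [AdvP [Adv carefully]] [VP [VP [V praised] [CP [C whether] [S [NP [Det this] [N balcony]] [VP [V photographed]]]]] [Conj and] [VP [V suspected] [NP [Det some] [N bridge]]]]]]
Every word is introduced by a lexical rule and the phrasal rules combine the resulting categories into a single S.

Grammatical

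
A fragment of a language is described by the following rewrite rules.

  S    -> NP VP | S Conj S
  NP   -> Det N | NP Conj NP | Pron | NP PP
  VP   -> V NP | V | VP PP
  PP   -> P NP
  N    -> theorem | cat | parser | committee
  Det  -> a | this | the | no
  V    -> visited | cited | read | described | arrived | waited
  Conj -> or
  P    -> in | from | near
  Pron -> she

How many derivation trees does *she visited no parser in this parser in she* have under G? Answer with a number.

5

Two of the 5 distinct bracketings:
[S [NP [Pron she]] [VP [V visited] [NP [NP [Det no] [N parser]] [PP [P in] [NP [NP [Det this] [N parser]] [PP [P in] [NP [Pron she]]]]]]]]
[S [NP [Pron she]] [VP [V visited] [NP [NP [NP [Det no] [N parser]] [PP [P in] [NP [Det this] [N parser]]]] [PP [P in] [NP [Pron she]]]]]]
The trees differ in how a recursive rule is bracketed over the same span.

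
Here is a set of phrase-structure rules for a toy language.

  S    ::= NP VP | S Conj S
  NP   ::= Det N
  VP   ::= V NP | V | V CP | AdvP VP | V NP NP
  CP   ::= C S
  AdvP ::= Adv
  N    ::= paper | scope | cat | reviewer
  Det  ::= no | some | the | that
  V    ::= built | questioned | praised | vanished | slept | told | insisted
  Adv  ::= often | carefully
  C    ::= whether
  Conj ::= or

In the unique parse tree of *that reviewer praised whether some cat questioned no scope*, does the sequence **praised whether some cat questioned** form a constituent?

[S [NP [Det that] [N reviewer]] [VP [V praised] [CP [C whether] [S [NP [Det some] [N cat]] [VP [V questioned] [NP [Det no] [N scope]]]]]]]
The smallest constituent containing 'praised whether some cat questioned' is the VP spanning 'praised whether some cat questioned no scope'; no single node in the tree dominates exactly the given words.

No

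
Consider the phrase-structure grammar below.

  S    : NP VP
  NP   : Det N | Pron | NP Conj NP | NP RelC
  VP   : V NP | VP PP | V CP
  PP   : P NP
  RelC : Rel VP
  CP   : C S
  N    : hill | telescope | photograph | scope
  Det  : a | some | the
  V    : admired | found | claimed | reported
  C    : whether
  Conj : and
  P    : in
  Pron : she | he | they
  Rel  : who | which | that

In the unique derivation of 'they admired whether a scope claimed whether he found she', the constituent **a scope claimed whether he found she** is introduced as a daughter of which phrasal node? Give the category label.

[S [NP [Pron they]] [VP [V admired] [CP [C whether] [S [NP [Det a] [N scope]] [VP [V claimed] [CP [C whether] [S [NP [Pron he]] [VP [V found] [NP [Pron she]]]]]]]]]]
The span 'a scope claimed whether he found she' is the S node built by S → NP VP.
Its mother is the CP built by CP → C S.

CP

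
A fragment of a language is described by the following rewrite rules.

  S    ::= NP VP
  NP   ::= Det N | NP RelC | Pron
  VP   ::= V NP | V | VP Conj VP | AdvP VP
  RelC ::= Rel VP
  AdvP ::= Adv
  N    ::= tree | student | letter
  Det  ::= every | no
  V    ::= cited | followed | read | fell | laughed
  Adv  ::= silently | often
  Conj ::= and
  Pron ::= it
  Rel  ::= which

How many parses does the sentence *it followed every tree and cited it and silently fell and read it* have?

Two of the 7 distinct bracketings:
[S [NP [Pron it]] [VP [VP [V followed] [NP [Det every] [N tree]]] [Conj and] [VP [VP [V cited] [NP [Pron it]]] [Conj and] [VP [VP [AdvP [Adv silently]] [VP [V fell]]] [Conj and] [VP [V read] [NP [Pron it]]]]]]]
[S [NP [Pron it]] [VP [VP [V followed] [NP [Det every] [N tree]]] [Conj and] [VP [VP [V cited] [NP [Pron it]]] [Conj and] [VP [AdvP [Adv silently]] [VP [VP [V fell]] [Conj and] [VP [V read] [NP [Pron it]]]]]]]]
The trees differ in how a recursive rule is bracketed over the same span.

7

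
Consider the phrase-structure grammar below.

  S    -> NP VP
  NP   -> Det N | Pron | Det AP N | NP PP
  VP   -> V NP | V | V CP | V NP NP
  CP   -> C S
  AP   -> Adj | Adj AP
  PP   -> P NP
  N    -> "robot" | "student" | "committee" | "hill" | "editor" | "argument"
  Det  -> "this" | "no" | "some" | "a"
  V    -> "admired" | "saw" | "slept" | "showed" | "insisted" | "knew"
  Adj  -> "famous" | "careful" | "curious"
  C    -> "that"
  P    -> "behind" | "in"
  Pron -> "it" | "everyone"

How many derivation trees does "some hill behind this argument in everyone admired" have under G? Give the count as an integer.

2

The two bracketings:
[S [NP [NP [Det some] [N hill]] [PP [P behind] [NP [NP [Det this] [N argument]] [PP [P in] [NP [Pron everyone]]]]]] [VP [V admired]]]
[S [NP [NP [NP [Det some] [N hill]] [PP [P behind] [NP [Det this] [N argument]]]] [PP [P in] [NP [Pron everyone]]]] [VP [V admired]]]
The trees differ in how a recursive rule is bracketed over the same span.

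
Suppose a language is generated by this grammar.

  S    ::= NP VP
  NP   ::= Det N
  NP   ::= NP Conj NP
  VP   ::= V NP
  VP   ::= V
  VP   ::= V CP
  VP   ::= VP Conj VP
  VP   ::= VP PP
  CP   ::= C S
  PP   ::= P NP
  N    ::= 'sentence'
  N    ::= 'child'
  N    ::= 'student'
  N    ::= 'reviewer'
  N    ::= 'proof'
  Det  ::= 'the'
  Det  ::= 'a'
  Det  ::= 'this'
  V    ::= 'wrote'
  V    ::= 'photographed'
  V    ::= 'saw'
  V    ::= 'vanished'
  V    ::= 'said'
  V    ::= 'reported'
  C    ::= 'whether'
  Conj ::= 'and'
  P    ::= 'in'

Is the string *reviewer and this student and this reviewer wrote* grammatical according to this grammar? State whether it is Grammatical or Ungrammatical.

For S → NP VP, no prefix of the string parses as an NP.

Ungrammatical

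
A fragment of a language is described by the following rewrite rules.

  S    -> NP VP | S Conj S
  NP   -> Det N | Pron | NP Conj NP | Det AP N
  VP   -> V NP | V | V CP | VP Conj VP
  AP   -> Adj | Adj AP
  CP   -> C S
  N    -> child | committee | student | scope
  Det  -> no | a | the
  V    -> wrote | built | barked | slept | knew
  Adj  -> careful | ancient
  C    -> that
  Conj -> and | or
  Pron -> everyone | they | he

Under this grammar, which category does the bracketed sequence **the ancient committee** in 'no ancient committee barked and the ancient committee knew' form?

NP

[S [S [NP [Det no] [AP [Adj ancient]] [N committee]] [VP [V barked]]] [Conj and] [S [NP [Det the] [AP [Adj ancient]] [N committee]] [VP [V knew]]]]
The span 'the ancient committee' is the NP node built by NP → Det AP N.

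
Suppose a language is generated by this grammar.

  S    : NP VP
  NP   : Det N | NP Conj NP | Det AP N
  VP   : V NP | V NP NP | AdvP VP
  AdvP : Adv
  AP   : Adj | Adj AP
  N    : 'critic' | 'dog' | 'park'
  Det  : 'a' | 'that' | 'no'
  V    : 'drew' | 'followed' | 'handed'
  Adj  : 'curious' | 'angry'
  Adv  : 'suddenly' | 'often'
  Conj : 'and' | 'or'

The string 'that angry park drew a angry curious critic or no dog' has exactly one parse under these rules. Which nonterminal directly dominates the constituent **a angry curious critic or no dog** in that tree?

S
  NP
    Det: that
    AP
      Adj: angry
    N: park
  VP
    V: drew
    NP
      NP
        Det: a
        AP
          Adj: angry
          AP
            Adj: curious
        N: critic
      Conj: or
      NP
        Det: no
        N: dog
The span 'a angry curious critic or no dog' is the NP node built by NP → NP Conj NP.
Its mother is the VP built by VP → V NP.

VP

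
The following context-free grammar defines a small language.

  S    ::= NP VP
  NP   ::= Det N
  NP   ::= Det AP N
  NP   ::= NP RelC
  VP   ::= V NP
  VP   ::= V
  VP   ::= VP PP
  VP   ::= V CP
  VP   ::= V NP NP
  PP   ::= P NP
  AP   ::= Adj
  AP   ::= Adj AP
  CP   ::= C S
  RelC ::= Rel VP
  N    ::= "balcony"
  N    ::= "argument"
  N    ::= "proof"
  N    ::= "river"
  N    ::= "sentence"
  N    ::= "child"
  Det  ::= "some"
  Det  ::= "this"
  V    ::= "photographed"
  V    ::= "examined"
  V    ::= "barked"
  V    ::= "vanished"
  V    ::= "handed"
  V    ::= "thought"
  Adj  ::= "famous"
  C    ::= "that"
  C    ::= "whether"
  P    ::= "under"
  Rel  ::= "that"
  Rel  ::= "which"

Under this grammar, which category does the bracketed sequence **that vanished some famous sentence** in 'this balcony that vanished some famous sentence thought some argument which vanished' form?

[S [NP [NP [Det this] [N balcony]] [RelC [Rel that] [VP [V vanished] [NP [Det some] [AP [Adj famous]] [N sentence]]]]] [VP [V thought] [NP [NP [Det some] [N argument]] [RelC [Rel which] [VP [V vanished]]]]]]
The span 'that vanished some famous sentence' is the RelC node built by RelC → Rel VP.

RelC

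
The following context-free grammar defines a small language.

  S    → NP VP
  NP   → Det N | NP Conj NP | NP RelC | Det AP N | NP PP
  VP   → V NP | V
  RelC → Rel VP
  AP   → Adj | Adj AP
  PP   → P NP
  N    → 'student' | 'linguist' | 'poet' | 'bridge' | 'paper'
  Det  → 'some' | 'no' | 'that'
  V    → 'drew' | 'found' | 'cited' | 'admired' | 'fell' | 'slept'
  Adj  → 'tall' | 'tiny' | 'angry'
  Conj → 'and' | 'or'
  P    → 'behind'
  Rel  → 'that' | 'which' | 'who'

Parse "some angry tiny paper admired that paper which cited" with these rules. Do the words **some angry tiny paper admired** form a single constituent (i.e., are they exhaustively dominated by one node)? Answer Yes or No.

No

[S [NP [Det some] [AP [Adj angry] [AP [Adj tiny]]] [N paper]] [VP [V admired] [NP [NP [Det that] [N paper]] [RelC [Rel which] [VP [V cited]]]]]]
The smallest constituent containing 'some angry tiny paper admired' is the S spanning 'some angry tiny paper admired that paper which cited'; no single node in the tree dominates exactly the given words.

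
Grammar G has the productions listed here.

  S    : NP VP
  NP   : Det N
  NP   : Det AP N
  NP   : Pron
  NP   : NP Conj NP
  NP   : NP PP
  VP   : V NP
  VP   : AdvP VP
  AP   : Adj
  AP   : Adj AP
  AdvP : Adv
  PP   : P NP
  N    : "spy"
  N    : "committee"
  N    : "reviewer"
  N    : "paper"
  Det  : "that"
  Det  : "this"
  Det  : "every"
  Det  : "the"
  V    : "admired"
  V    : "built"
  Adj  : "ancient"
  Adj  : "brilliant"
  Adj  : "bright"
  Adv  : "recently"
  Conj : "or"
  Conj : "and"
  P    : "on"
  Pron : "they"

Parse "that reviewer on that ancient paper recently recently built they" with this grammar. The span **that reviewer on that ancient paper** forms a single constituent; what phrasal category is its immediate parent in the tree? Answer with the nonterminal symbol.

S

S
  NP
    NP
      Det: that
      N: reviewer
    PP
      P: on
      NP
        Det: that
        AP
          Adj: ancient
        N: paper
  VP
    AdvP
      Adv: recently
    VP
      AdvP
        Adv: recently
      VP
        V: built
        NP
          Pron: they
The span 'that reviewer on that ancient paper' is the NP node built by NP → NP PP.
Its mother is the S built by S → NP VP.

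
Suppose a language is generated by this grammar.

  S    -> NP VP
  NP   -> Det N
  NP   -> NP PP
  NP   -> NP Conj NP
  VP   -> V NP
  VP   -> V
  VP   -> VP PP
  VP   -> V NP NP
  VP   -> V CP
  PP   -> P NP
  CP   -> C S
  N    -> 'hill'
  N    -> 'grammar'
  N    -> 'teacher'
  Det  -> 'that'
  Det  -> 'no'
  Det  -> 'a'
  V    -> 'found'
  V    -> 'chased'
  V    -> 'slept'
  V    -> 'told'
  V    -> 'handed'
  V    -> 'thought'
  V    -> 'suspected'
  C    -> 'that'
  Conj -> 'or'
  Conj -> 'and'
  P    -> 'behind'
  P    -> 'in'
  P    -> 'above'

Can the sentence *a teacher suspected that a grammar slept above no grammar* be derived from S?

S
  NP
    Det: a
    N: teacher
  VP
    VP
      V: suspected
      CP
        C: that
        S
          NP
            Det: a
            N: grammar
          VP
            V: slept
    PP
      P: above
      NP
        Det: no
        N: grammar
Each bracket corresponds to one application of a listed rule, so the string is derivable from S.

Grammatical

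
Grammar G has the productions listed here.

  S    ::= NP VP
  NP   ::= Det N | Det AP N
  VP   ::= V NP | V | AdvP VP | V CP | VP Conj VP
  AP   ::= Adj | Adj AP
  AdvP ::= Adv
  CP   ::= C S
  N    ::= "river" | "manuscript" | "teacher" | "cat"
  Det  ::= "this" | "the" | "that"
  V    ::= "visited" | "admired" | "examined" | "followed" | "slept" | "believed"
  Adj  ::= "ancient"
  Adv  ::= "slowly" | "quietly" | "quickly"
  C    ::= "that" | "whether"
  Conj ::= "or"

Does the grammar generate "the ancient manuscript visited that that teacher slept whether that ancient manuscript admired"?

S
  NP
    Det: the
    AP
      Adj: ancient
    N: manuscript
  VP
    V: visited
    CP
      C: that
      S
        NP
          Det: that
          N: teacher
        VP
          V: slept
          CP
            C: whether
            S
              NP
                Det: that
                AP
                  Adj: ancient
                N: manuscript
              VP
                V: admired
The bracketing above is licensed at every node by one of the given productions, with S at the root.

Grammatical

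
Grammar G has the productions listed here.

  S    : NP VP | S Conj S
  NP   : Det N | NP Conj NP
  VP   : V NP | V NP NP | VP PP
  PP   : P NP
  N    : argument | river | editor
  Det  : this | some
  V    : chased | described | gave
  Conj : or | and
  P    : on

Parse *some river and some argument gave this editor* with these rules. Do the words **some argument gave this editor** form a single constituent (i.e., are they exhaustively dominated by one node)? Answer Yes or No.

No

[S [NP [NP [Det some] [N river]] [Conj and] [NP [Det some] [N argument]]] [VP [V gave] [NP [Det this] [N editor]]]]
The smallest constituent containing 'some argument gave this editor' is the S spanning 'some river and some argument gave this editor'; no single node in the tree dominates exactly the given words.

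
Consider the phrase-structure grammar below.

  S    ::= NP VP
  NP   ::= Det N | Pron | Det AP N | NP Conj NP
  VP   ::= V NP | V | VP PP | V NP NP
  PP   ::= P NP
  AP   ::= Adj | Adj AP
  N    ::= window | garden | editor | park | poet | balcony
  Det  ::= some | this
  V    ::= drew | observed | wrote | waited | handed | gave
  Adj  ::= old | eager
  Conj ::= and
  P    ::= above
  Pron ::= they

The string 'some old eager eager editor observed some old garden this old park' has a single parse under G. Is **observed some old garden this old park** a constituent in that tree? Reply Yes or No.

[S [NP [Det some] [AP [Adj old] [AP [Adj eager] [AP [Adj eager]]]] [N editor]] [VP [V observed] [NP [Det some] [AP [Adj old]] [N garden]] [NP [Det this] [AP [Adj old]] [N park]]]]
The words 'observed some old garden this old park' are exhaustively dominated by a single VP node (built by VP → V NP NP), so they form a constituent.

Yes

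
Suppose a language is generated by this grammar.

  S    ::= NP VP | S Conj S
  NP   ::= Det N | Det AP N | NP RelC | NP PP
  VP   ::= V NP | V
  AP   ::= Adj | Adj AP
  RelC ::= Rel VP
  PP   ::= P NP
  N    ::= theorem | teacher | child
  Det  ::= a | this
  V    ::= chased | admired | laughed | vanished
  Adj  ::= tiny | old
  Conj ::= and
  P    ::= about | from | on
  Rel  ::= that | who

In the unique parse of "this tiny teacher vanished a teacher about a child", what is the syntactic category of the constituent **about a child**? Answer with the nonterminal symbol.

S
  NP
    Det: this
    AP
      Adj: tiny
    N: teacher
  VP
    V: vanished
    NP
      NP
        Det: a
        N: teacher
      PP
        P: about
        NP
          Det: a
          N: child
The span 'about a child' is the PP node built by PP → P NP.

PP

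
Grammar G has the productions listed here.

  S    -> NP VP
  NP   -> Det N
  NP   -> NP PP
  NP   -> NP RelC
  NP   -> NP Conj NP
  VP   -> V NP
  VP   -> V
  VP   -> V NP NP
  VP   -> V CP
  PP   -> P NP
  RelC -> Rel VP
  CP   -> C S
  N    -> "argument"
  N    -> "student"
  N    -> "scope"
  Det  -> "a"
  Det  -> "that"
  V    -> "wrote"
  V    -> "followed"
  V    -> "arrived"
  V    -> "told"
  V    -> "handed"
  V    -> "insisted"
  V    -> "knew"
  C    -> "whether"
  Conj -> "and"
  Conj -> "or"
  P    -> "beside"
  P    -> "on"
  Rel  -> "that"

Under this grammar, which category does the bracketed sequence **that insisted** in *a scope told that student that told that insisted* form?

S
  NP
    Det: a
    N: scope
  VP
    V: told
    NP
      NP
        NP
          Det: that
          N: student
        RelC
          Rel: that
          VP
            V: told
      RelC
        Rel: that
        VP
          V: insisted
The span 'that insisted' is the RelC node built by RelC → Rel VP.

RelC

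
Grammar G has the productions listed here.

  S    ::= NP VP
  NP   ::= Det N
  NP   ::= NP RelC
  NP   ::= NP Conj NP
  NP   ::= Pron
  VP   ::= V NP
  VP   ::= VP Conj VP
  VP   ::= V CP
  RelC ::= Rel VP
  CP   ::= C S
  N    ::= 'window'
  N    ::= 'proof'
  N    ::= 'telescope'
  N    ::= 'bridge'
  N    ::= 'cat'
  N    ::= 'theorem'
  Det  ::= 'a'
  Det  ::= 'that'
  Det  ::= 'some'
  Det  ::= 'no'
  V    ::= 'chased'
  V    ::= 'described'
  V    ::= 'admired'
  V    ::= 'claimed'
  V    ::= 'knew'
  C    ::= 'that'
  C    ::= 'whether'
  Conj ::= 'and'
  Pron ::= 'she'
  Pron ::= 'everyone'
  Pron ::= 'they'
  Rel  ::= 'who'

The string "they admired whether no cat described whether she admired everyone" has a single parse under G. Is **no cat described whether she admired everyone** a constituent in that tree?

Yes

[S [NP [Pron they]] [VP [V admired] [CP [C whether] [S [NP [Det no] [N cat]] [VP [V described] [CP [C whether] [S [NP [Pron she]] [VP [V admired] [NP [Pron everyone]]]]]]]]]]
The words 'no cat described whether she admired everyone' are exhaustively dominated by a single S node (built by S → NP VP), so they form a constituent.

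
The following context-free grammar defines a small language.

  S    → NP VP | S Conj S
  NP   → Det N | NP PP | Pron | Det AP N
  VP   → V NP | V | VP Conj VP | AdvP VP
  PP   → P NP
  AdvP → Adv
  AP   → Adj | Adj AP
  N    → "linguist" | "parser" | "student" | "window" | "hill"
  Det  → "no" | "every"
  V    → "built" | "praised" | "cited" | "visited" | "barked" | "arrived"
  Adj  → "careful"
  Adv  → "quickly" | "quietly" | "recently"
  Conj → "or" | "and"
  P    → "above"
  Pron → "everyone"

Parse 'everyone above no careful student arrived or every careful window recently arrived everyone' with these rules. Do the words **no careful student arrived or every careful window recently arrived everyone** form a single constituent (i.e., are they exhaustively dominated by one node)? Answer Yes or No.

[S [S [NP [NP [Pron everyone]] [PP [P above] [NP [Det no] [AP [Adj careful]] [N student]]]] [VP [V arrived]]] [Conj or] [S [NP [Det every] [AP [Adj careful]] [N window]] [VP [AdvP [Adv recently]] [VP [V arrived] [NP [Pron everyone]]]]]]
The smallest constituent containing 'no careful student arrived or every careful window recently arrived everyone' is the S spanning 'everyone above no careful student arrived or every careful window recently arrived everyone'; no single node in the tree dominates exactly the given words.

No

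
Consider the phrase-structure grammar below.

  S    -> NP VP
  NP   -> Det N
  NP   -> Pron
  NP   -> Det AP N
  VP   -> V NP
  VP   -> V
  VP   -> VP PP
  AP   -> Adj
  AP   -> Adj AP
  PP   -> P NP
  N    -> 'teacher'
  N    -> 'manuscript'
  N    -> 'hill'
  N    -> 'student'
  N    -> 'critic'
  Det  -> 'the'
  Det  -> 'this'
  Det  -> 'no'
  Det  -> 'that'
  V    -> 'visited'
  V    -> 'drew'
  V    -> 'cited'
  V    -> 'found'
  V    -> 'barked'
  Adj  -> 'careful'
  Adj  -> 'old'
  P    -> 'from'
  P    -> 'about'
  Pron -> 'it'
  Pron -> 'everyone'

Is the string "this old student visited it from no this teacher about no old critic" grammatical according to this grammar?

A Det word can never sit immediately before a Det word in any string this grammar generates, so the substring 'no this' rules out a derivation.

Ungrammatical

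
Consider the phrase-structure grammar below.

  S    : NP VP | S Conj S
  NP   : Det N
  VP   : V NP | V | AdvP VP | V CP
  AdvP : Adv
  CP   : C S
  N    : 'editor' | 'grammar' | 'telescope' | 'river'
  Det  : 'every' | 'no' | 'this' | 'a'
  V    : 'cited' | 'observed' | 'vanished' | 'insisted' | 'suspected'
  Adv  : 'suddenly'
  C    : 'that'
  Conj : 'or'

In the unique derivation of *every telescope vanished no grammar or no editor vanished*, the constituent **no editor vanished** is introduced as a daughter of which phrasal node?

S

S
  S
    NP
      Det: every
      N: telescope
    VP
      V: vanished
      NP
        Det: no
        N: grammar
  Conj: or
  S
    NP
      Det: no
      N: editor
    VP
      V: vanished
The span 'no editor vanished' is the S node built by S → NP VP.
Its mother is the S built by S → S Conj S.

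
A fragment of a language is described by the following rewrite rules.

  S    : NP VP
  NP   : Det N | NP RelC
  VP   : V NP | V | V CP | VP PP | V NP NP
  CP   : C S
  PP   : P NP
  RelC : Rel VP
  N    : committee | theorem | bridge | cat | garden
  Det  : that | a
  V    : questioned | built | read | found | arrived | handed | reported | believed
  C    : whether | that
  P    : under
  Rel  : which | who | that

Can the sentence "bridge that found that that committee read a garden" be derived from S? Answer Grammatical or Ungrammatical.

For S → NP VP, no prefix of the string parses as an NP.

Ungrammatical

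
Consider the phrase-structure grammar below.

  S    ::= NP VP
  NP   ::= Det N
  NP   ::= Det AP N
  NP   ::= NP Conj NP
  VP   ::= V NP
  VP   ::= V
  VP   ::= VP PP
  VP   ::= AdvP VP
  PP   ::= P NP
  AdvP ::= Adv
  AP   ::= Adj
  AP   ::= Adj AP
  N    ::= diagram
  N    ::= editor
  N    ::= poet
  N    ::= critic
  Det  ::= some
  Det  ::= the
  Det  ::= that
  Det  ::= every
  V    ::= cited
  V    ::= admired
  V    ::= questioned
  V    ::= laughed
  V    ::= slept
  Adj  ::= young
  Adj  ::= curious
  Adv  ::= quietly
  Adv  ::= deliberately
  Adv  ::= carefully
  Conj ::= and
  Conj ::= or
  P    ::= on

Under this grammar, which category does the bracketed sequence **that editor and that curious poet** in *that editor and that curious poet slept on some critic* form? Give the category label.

NP

S
  NP
    NP
      Det: that
      N: editor
    Conj: and
    NP
      Det: that
      AP
        Adj: curious
      N: poet
  VP
    VP
      V: slept
    PP
      P: on
      NP
        Det: some
        N: critic
The span 'that editor and that curious poet' is the NP node built by NP → NP Conj NP.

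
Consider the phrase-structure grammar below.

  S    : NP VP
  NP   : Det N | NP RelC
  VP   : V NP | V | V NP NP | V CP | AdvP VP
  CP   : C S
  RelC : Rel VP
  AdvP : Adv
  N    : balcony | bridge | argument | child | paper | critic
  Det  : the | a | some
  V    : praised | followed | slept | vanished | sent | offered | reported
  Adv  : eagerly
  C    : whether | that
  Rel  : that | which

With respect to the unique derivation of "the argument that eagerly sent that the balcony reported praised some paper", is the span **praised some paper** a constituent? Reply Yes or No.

[S [NP [NP [Det the] [N argument]] [RelC [Rel that] [VP [AdvP [Adv eagerly]] [VP [V sent] [CP [C that] [S [NP [Det the] [N balcony]] [VP [V reported]]]]]]]] [VP [V praised] [NP [Det some] [N paper]]]]
The words 'praised some paper' are exhaustively dominated by a single VP node (built by VP → V NP), so they form a constituent.

Yes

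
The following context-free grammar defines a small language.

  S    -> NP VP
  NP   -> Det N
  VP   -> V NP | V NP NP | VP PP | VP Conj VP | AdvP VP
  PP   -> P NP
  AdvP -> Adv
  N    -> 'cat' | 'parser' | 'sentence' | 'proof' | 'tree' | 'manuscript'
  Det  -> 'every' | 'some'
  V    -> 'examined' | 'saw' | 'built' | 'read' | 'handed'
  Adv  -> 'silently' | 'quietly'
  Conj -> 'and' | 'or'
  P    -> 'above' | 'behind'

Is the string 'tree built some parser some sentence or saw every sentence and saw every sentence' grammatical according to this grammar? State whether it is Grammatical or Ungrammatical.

For S → NP VP, no prefix of the string parses as an NP.

Ungrammatical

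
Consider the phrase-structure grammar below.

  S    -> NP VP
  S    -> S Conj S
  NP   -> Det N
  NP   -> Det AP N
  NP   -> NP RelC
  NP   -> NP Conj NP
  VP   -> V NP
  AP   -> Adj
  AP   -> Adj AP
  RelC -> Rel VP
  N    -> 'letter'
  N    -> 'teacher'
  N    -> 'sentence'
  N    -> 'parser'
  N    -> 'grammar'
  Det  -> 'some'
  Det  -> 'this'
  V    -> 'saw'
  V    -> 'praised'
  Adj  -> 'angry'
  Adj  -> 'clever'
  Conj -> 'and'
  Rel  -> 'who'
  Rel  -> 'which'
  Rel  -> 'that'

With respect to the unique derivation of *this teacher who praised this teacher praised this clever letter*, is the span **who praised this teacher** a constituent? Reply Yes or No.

[S [NP [NP [Det this] [N teacher]] [RelC [Rel who] [VP [V praised] [NP [Det this] [N teacher]]]]] [VP [V praised] [NP [Det this] [AP [Adj clever]] [N letter]]]]
The words 'who praised this teacher' are exhaustively dominated by a single RelC node (built by RelC → Rel VP), so they form a constituent.

Yes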